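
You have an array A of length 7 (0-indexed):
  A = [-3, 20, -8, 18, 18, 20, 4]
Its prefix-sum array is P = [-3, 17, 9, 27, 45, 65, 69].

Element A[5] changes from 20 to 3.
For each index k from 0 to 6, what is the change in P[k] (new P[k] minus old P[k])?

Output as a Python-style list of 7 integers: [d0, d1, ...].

Answer: [0, 0, 0, 0, 0, -17, -17]

Derivation:
Element change: A[5] 20 -> 3, delta = -17
For k < 5: P[k] unchanged, delta_P[k] = 0
For k >= 5: P[k] shifts by exactly -17
Delta array: [0, 0, 0, 0, 0, -17, -17]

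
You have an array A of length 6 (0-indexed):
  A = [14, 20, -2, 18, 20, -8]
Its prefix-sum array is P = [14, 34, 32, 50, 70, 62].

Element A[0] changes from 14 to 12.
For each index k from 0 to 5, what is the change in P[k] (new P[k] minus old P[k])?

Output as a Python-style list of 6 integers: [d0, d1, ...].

Element change: A[0] 14 -> 12, delta = -2
For k < 0: P[k] unchanged, delta_P[k] = 0
For k >= 0: P[k] shifts by exactly -2
Delta array: [-2, -2, -2, -2, -2, -2]

Answer: [-2, -2, -2, -2, -2, -2]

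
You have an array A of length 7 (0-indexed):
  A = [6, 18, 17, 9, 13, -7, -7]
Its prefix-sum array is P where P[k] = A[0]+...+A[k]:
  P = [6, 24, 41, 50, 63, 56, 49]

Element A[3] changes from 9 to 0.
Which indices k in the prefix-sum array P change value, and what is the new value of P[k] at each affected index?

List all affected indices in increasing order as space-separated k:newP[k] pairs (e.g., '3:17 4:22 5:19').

Answer: 3:41 4:54 5:47 6:40

Derivation:
P[k] = A[0] + ... + A[k]
P[k] includes A[3] iff k >= 3
Affected indices: 3, 4, ..., 6; delta = -9
  P[3]: 50 + -9 = 41
  P[4]: 63 + -9 = 54
  P[5]: 56 + -9 = 47
  P[6]: 49 + -9 = 40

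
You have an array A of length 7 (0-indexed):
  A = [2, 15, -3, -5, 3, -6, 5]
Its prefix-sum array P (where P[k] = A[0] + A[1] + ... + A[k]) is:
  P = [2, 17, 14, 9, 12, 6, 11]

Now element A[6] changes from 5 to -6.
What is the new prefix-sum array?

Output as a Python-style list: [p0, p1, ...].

Change: A[6] 5 -> -6, delta = -11
P[k] for k < 6: unchanged (A[6] not included)
P[k] for k >= 6: shift by delta = -11
  P[0] = 2 + 0 = 2
  P[1] = 17 + 0 = 17
  P[2] = 14 + 0 = 14
  P[3] = 9 + 0 = 9
  P[4] = 12 + 0 = 12
  P[5] = 6 + 0 = 6
  P[6] = 11 + -11 = 0

Answer: [2, 17, 14, 9, 12, 6, 0]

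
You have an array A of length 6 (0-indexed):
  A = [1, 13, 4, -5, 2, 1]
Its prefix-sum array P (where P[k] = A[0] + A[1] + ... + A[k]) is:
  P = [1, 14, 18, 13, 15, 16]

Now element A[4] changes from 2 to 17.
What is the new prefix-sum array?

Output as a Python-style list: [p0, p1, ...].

Change: A[4] 2 -> 17, delta = 15
P[k] for k < 4: unchanged (A[4] not included)
P[k] for k >= 4: shift by delta = 15
  P[0] = 1 + 0 = 1
  P[1] = 14 + 0 = 14
  P[2] = 18 + 0 = 18
  P[3] = 13 + 0 = 13
  P[4] = 15 + 15 = 30
  P[5] = 16 + 15 = 31

Answer: [1, 14, 18, 13, 30, 31]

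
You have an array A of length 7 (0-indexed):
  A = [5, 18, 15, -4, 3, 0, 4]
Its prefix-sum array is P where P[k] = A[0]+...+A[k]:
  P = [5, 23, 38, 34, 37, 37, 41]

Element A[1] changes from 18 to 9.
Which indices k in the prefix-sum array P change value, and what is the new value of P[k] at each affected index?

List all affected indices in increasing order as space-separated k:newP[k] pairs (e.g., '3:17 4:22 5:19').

P[k] = A[0] + ... + A[k]
P[k] includes A[1] iff k >= 1
Affected indices: 1, 2, ..., 6; delta = -9
  P[1]: 23 + -9 = 14
  P[2]: 38 + -9 = 29
  P[3]: 34 + -9 = 25
  P[4]: 37 + -9 = 28
  P[5]: 37 + -9 = 28
  P[6]: 41 + -9 = 32

Answer: 1:14 2:29 3:25 4:28 5:28 6:32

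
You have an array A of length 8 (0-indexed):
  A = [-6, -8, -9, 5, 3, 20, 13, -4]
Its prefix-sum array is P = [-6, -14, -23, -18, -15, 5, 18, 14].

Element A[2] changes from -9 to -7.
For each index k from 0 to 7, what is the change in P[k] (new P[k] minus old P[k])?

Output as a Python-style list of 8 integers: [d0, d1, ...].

Element change: A[2] -9 -> -7, delta = 2
For k < 2: P[k] unchanged, delta_P[k] = 0
For k >= 2: P[k] shifts by exactly 2
Delta array: [0, 0, 2, 2, 2, 2, 2, 2]

Answer: [0, 0, 2, 2, 2, 2, 2, 2]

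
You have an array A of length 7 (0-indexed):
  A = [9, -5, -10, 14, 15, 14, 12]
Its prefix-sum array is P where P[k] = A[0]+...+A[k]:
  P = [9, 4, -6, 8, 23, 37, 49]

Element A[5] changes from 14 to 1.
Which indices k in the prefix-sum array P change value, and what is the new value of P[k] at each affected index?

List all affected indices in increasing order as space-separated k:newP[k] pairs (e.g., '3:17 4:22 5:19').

Answer: 5:24 6:36

Derivation:
P[k] = A[0] + ... + A[k]
P[k] includes A[5] iff k >= 5
Affected indices: 5, 6, ..., 6; delta = -13
  P[5]: 37 + -13 = 24
  P[6]: 49 + -13 = 36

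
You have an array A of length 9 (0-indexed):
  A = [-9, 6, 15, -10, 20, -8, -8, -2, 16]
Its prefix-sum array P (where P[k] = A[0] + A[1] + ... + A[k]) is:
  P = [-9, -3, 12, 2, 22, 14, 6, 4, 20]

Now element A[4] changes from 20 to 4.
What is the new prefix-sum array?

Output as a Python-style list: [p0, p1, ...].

Answer: [-9, -3, 12, 2, 6, -2, -10, -12, 4]

Derivation:
Change: A[4] 20 -> 4, delta = -16
P[k] for k < 4: unchanged (A[4] not included)
P[k] for k >= 4: shift by delta = -16
  P[0] = -9 + 0 = -9
  P[1] = -3 + 0 = -3
  P[2] = 12 + 0 = 12
  P[3] = 2 + 0 = 2
  P[4] = 22 + -16 = 6
  P[5] = 14 + -16 = -2
  P[6] = 6 + -16 = -10
  P[7] = 4 + -16 = -12
  P[8] = 20 + -16 = 4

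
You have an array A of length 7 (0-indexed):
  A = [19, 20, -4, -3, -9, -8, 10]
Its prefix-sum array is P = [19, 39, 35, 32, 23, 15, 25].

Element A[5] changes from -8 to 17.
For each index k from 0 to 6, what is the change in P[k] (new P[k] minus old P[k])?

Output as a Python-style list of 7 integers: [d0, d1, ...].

Element change: A[5] -8 -> 17, delta = 25
For k < 5: P[k] unchanged, delta_P[k] = 0
For k >= 5: P[k] shifts by exactly 25
Delta array: [0, 0, 0, 0, 0, 25, 25]

Answer: [0, 0, 0, 0, 0, 25, 25]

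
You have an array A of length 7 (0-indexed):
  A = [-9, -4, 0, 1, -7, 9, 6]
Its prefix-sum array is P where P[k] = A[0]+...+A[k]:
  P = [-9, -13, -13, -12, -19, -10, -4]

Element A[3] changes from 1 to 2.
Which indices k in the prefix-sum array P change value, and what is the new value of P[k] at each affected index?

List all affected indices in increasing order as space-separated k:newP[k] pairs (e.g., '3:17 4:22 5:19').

Answer: 3:-11 4:-18 5:-9 6:-3

Derivation:
P[k] = A[0] + ... + A[k]
P[k] includes A[3] iff k >= 3
Affected indices: 3, 4, ..., 6; delta = 1
  P[3]: -12 + 1 = -11
  P[4]: -19 + 1 = -18
  P[5]: -10 + 1 = -9
  P[6]: -4 + 1 = -3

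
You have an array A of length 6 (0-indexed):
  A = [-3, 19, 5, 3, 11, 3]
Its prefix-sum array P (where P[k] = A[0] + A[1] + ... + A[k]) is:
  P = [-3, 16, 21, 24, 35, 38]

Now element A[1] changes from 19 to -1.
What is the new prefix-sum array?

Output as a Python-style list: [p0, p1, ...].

Change: A[1] 19 -> -1, delta = -20
P[k] for k < 1: unchanged (A[1] not included)
P[k] for k >= 1: shift by delta = -20
  P[0] = -3 + 0 = -3
  P[1] = 16 + -20 = -4
  P[2] = 21 + -20 = 1
  P[3] = 24 + -20 = 4
  P[4] = 35 + -20 = 15
  P[5] = 38 + -20 = 18

Answer: [-3, -4, 1, 4, 15, 18]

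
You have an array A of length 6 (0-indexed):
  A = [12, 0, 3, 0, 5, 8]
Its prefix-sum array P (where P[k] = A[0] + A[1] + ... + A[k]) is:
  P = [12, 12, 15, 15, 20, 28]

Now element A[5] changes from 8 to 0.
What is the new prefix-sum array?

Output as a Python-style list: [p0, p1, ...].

Answer: [12, 12, 15, 15, 20, 20]

Derivation:
Change: A[5] 8 -> 0, delta = -8
P[k] for k < 5: unchanged (A[5] not included)
P[k] for k >= 5: shift by delta = -8
  P[0] = 12 + 0 = 12
  P[1] = 12 + 0 = 12
  P[2] = 15 + 0 = 15
  P[3] = 15 + 0 = 15
  P[4] = 20 + 0 = 20
  P[5] = 28 + -8 = 20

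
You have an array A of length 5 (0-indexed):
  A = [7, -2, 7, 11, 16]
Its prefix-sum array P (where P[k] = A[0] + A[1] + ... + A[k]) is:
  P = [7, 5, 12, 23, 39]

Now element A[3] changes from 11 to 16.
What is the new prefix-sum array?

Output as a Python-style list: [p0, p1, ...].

Answer: [7, 5, 12, 28, 44]

Derivation:
Change: A[3] 11 -> 16, delta = 5
P[k] for k < 3: unchanged (A[3] not included)
P[k] for k >= 3: shift by delta = 5
  P[0] = 7 + 0 = 7
  P[1] = 5 + 0 = 5
  P[2] = 12 + 0 = 12
  P[3] = 23 + 5 = 28
  P[4] = 39 + 5 = 44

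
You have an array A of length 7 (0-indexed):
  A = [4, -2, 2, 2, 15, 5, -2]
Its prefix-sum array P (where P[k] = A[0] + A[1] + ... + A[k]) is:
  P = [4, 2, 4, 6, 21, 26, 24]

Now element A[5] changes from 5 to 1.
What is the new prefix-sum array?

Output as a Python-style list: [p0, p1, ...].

Answer: [4, 2, 4, 6, 21, 22, 20]

Derivation:
Change: A[5] 5 -> 1, delta = -4
P[k] for k < 5: unchanged (A[5] not included)
P[k] for k >= 5: shift by delta = -4
  P[0] = 4 + 0 = 4
  P[1] = 2 + 0 = 2
  P[2] = 4 + 0 = 4
  P[3] = 6 + 0 = 6
  P[4] = 21 + 0 = 21
  P[5] = 26 + -4 = 22
  P[6] = 24 + -4 = 20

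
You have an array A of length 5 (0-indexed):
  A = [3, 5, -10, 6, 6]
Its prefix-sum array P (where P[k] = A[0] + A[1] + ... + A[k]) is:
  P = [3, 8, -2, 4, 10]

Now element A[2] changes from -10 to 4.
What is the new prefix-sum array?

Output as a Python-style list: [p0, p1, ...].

Answer: [3, 8, 12, 18, 24]

Derivation:
Change: A[2] -10 -> 4, delta = 14
P[k] for k < 2: unchanged (A[2] not included)
P[k] for k >= 2: shift by delta = 14
  P[0] = 3 + 0 = 3
  P[1] = 8 + 0 = 8
  P[2] = -2 + 14 = 12
  P[3] = 4 + 14 = 18
  P[4] = 10 + 14 = 24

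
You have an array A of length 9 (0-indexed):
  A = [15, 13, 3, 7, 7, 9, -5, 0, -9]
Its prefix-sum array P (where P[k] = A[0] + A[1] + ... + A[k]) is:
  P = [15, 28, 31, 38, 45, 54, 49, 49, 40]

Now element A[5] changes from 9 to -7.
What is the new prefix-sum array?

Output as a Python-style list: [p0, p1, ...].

Change: A[5] 9 -> -7, delta = -16
P[k] for k < 5: unchanged (A[5] not included)
P[k] for k >= 5: shift by delta = -16
  P[0] = 15 + 0 = 15
  P[1] = 28 + 0 = 28
  P[2] = 31 + 0 = 31
  P[3] = 38 + 0 = 38
  P[4] = 45 + 0 = 45
  P[5] = 54 + -16 = 38
  P[6] = 49 + -16 = 33
  P[7] = 49 + -16 = 33
  P[8] = 40 + -16 = 24

Answer: [15, 28, 31, 38, 45, 38, 33, 33, 24]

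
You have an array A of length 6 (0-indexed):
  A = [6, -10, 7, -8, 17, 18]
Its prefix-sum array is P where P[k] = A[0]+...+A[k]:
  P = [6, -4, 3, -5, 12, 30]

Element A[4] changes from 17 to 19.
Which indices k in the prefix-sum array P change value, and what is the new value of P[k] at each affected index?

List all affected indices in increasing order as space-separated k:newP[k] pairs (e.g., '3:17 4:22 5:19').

P[k] = A[0] + ... + A[k]
P[k] includes A[4] iff k >= 4
Affected indices: 4, 5, ..., 5; delta = 2
  P[4]: 12 + 2 = 14
  P[5]: 30 + 2 = 32

Answer: 4:14 5:32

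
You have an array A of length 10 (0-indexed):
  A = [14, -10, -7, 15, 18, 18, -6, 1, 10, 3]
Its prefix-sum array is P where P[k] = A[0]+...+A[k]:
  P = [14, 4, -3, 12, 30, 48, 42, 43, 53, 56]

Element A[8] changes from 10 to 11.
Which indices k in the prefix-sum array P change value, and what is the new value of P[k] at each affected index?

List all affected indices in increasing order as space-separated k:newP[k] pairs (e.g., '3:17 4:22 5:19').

Answer: 8:54 9:57

Derivation:
P[k] = A[0] + ... + A[k]
P[k] includes A[8] iff k >= 8
Affected indices: 8, 9, ..., 9; delta = 1
  P[8]: 53 + 1 = 54
  P[9]: 56 + 1 = 57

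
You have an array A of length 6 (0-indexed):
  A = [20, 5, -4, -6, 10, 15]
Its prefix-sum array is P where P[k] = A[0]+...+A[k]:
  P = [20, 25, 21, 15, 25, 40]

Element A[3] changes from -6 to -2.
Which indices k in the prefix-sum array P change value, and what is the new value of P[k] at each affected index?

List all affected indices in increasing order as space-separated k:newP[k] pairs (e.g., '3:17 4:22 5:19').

P[k] = A[0] + ... + A[k]
P[k] includes A[3] iff k >= 3
Affected indices: 3, 4, ..., 5; delta = 4
  P[3]: 15 + 4 = 19
  P[4]: 25 + 4 = 29
  P[5]: 40 + 4 = 44

Answer: 3:19 4:29 5:44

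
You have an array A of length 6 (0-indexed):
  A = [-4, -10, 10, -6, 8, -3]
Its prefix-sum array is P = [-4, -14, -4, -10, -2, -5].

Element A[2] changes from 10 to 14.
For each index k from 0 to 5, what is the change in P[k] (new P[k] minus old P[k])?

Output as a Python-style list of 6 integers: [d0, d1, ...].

Element change: A[2] 10 -> 14, delta = 4
For k < 2: P[k] unchanged, delta_P[k] = 0
For k >= 2: P[k] shifts by exactly 4
Delta array: [0, 0, 4, 4, 4, 4]

Answer: [0, 0, 4, 4, 4, 4]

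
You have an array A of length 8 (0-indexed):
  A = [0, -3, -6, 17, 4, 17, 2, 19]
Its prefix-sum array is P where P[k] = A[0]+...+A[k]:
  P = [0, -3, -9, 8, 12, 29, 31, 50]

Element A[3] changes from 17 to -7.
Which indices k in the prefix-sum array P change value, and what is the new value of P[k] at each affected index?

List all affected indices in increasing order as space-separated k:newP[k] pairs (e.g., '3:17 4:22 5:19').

Answer: 3:-16 4:-12 5:5 6:7 7:26

Derivation:
P[k] = A[0] + ... + A[k]
P[k] includes A[3] iff k >= 3
Affected indices: 3, 4, ..., 7; delta = -24
  P[3]: 8 + -24 = -16
  P[4]: 12 + -24 = -12
  P[5]: 29 + -24 = 5
  P[6]: 31 + -24 = 7
  P[7]: 50 + -24 = 26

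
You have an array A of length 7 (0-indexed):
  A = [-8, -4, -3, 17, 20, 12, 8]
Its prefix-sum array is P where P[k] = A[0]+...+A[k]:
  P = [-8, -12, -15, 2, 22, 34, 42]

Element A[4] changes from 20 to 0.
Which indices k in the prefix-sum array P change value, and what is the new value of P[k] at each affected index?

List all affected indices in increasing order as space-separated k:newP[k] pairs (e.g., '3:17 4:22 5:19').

Answer: 4:2 5:14 6:22

Derivation:
P[k] = A[0] + ... + A[k]
P[k] includes A[4] iff k >= 4
Affected indices: 4, 5, ..., 6; delta = -20
  P[4]: 22 + -20 = 2
  P[5]: 34 + -20 = 14
  P[6]: 42 + -20 = 22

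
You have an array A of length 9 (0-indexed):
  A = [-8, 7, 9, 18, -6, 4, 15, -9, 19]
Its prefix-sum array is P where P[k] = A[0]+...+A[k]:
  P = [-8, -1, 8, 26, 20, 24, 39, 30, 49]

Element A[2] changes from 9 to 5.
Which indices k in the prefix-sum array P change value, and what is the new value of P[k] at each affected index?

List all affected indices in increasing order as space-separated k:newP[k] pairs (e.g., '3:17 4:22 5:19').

P[k] = A[0] + ... + A[k]
P[k] includes A[2] iff k >= 2
Affected indices: 2, 3, ..., 8; delta = -4
  P[2]: 8 + -4 = 4
  P[3]: 26 + -4 = 22
  P[4]: 20 + -4 = 16
  P[5]: 24 + -4 = 20
  P[6]: 39 + -4 = 35
  P[7]: 30 + -4 = 26
  P[8]: 49 + -4 = 45

Answer: 2:4 3:22 4:16 5:20 6:35 7:26 8:45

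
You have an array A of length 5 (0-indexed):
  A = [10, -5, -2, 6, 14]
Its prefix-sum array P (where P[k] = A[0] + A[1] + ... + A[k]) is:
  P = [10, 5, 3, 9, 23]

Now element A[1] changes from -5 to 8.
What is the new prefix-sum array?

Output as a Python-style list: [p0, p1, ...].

Answer: [10, 18, 16, 22, 36]

Derivation:
Change: A[1] -5 -> 8, delta = 13
P[k] for k < 1: unchanged (A[1] not included)
P[k] for k >= 1: shift by delta = 13
  P[0] = 10 + 0 = 10
  P[1] = 5 + 13 = 18
  P[2] = 3 + 13 = 16
  P[3] = 9 + 13 = 22
  P[4] = 23 + 13 = 36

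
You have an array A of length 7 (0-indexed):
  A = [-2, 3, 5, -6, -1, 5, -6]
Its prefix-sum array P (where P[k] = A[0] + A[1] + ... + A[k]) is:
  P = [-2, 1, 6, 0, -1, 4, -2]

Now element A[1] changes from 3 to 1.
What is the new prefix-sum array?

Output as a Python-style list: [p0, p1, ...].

Change: A[1] 3 -> 1, delta = -2
P[k] for k < 1: unchanged (A[1] not included)
P[k] for k >= 1: shift by delta = -2
  P[0] = -2 + 0 = -2
  P[1] = 1 + -2 = -1
  P[2] = 6 + -2 = 4
  P[3] = 0 + -2 = -2
  P[4] = -1 + -2 = -3
  P[5] = 4 + -2 = 2
  P[6] = -2 + -2 = -4

Answer: [-2, -1, 4, -2, -3, 2, -4]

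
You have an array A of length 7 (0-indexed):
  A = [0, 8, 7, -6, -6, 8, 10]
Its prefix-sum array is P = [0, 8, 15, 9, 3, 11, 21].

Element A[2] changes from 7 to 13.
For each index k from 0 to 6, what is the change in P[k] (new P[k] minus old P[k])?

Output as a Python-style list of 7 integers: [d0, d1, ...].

Element change: A[2] 7 -> 13, delta = 6
For k < 2: P[k] unchanged, delta_P[k] = 0
For k >= 2: P[k] shifts by exactly 6
Delta array: [0, 0, 6, 6, 6, 6, 6]

Answer: [0, 0, 6, 6, 6, 6, 6]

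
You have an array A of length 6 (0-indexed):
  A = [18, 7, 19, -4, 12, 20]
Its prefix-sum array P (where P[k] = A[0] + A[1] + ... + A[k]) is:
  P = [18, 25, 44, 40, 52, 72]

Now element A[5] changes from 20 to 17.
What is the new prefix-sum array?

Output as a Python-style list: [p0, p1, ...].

Change: A[5] 20 -> 17, delta = -3
P[k] for k < 5: unchanged (A[5] not included)
P[k] for k >= 5: shift by delta = -3
  P[0] = 18 + 0 = 18
  P[1] = 25 + 0 = 25
  P[2] = 44 + 0 = 44
  P[3] = 40 + 0 = 40
  P[4] = 52 + 0 = 52
  P[5] = 72 + -3 = 69

Answer: [18, 25, 44, 40, 52, 69]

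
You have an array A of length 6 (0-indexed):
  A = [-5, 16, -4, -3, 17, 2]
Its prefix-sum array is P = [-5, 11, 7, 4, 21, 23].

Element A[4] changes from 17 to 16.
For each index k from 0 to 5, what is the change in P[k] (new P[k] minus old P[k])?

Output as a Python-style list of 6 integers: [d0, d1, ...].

Element change: A[4] 17 -> 16, delta = -1
For k < 4: P[k] unchanged, delta_P[k] = 0
For k >= 4: P[k] shifts by exactly -1
Delta array: [0, 0, 0, 0, -1, -1]

Answer: [0, 0, 0, 0, -1, -1]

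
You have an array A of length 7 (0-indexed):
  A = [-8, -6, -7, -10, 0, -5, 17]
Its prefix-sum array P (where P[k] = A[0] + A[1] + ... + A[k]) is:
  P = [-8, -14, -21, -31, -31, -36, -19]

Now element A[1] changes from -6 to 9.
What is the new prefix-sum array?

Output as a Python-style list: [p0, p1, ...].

Answer: [-8, 1, -6, -16, -16, -21, -4]

Derivation:
Change: A[1] -6 -> 9, delta = 15
P[k] for k < 1: unchanged (A[1] not included)
P[k] for k >= 1: shift by delta = 15
  P[0] = -8 + 0 = -8
  P[1] = -14 + 15 = 1
  P[2] = -21 + 15 = -6
  P[3] = -31 + 15 = -16
  P[4] = -31 + 15 = -16
  P[5] = -36 + 15 = -21
  P[6] = -19 + 15 = -4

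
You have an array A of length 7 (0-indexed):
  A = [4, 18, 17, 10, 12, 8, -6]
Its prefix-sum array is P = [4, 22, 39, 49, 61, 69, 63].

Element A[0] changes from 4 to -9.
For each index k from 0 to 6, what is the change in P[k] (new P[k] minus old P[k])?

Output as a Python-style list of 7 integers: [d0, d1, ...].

Element change: A[0] 4 -> -9, delta = -13
For k < 0: P[k] unchanged, delta_P[k] = 0
For k >= 0: P[k] shifts by exactly -13
Delta array: [-13, -13, -13, -13, -13, -13, -13]

Answer: [-13, -13, -13, -13, -13, -13, -13]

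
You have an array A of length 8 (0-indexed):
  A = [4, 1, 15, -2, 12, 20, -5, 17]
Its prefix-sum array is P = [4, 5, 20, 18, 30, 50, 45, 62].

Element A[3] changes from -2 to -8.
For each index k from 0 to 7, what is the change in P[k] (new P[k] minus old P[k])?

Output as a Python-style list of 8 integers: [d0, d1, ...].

Element change: A[3] -2 -> -8, delta = -6
For k < 3: P[k] unchanged, delta_P[k] = 0
For k >= 3: P[k] shifts by exactly -6
Delta array: [0, 0, 0, -6, -6, -6, -6, -6]

Answer: [0, 0, 0, -6, -6, -6, -6, -6]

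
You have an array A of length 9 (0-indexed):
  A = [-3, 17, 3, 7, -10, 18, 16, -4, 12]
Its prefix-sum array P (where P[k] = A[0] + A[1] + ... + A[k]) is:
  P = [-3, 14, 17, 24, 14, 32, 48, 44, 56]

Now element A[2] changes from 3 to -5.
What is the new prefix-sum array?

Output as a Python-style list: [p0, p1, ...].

Answer: [-3, 14, 9, 16, 6, 24, 40, 36, 48]

Derivation:
Change: A[2] 3 -> -5, delta = -8
P[k] for k < 2: unchanged (A[2] not included)
P[k] for k >= 2: shift by delta = -8
  P[0] = -3 + 0 = -3
  P[1] = 14 + 0 = 14
  P[2] = 17 + -8 = 9
  P[3] = 24 + -8 = 16
  P[4] = 14 + -8 = 6
  P[5] = 32 + -8 = 24
  P[6] = 48 + -8 = 40
  P[7] = 44 + -8 = 36
  P[8] = 56 + -8 = 48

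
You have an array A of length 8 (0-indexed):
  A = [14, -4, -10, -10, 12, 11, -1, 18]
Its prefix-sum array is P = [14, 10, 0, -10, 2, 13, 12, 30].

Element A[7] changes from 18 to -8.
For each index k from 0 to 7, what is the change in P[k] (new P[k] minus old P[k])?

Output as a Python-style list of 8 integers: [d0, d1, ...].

Element change: A[7] 18 -> -8, delta = -26
For k < 7: P[k] unchanged, delta_P[k] = 0
For k >= 7: P[k] shifts by exactly -26
Delta array: [0, 0, 0, 0, 0, 0, 0, -26]

Answer: [0, 0, 0, 0, 0, 0, 0, -26]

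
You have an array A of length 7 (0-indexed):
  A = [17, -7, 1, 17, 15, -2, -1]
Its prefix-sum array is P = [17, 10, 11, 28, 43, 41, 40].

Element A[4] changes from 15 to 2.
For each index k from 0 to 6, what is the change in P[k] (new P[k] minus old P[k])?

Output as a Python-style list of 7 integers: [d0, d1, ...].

Answer: [0, 0, 0, 0, -13, -13, -13]

Derivation:
Element change: A[4] 15 -> 2, delta = -13
For k < 4: P[k] unchanged, delta_P[k] = 0
For k >= 4: P[k] shifts by exactly -13
Delta array: [0, 0, 0, 0, -13, -13, -13]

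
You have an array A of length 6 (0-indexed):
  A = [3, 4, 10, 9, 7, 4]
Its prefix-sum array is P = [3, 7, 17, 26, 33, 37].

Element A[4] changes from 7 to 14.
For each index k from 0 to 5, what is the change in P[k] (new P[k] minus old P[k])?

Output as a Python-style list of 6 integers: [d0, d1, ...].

Element change: A[4] 7 -> 14, delta = 7
For k < 4: P[k] unchanged, delta_P[k] = 0
For k >= 4: P[k] shifts by exactly 7
Delta array: [0, 0, 0, 0, 7, 7]

Answer: [0, 0, 0, 0, 7, 7]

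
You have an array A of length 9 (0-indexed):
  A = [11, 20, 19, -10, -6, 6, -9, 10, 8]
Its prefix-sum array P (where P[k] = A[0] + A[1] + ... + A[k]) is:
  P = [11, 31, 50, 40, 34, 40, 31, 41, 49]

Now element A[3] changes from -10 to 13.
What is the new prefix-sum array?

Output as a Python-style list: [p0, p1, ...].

Answer: [11, 31, 50, 63, 57, 63, 54, 64, 72]

Derivation:
Change: A[3] -10 -> 13, delta = 23
P[k] for k < 3: unchanged (A[3] not included)
P[k] for k >= 3: shift by delta = 23
  P[0] = 11 + 0 = 11
  P[1] = 31 + 0 = 31
  P[2] = 50 + 0 = 50
  P[3] = 40 + 23 = 63
  P[4] = 34 + 23 = 57
  P[5] = 40 + 23 = 63
  P[6] = 31 + 23 = 54
  P[7] = 41 + 23 = 64
  P[8] = 49 + 23 = 72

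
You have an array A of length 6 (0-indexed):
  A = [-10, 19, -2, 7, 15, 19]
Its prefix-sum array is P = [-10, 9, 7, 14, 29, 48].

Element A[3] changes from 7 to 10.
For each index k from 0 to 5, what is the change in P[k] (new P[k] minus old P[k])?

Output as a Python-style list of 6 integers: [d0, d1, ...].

Answer: [0, 0, 0, 3, 3, 3]

Derivation:
Element change: A[3] 7 -> 10, delta = 3
For k < 3: P[k] unchanged, delta_P[k] = 0
For k >= 3: P[k] shifts by exactly 3
Delta array: [0, 0, 0, 3, 3, 3]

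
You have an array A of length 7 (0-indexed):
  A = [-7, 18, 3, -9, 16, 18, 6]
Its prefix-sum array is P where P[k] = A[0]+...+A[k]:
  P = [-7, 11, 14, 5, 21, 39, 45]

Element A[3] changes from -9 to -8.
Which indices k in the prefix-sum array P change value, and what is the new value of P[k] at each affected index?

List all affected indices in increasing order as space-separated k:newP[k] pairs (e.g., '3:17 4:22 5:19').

Answer: 3:6 4:22 5:40 6:46

Derivation:
P[k] = A[0] + ... + A[k]
P[k] includes A[3] iff k >= 3
Affected indices: 3, 4, ..., 6; delta = 1
  P[3]: 5 + 1 = 6
  P[4]: 21 + 1 = 22
  P[5]: 39 + 1 = 40
  P[6]: 45 + 1 = 46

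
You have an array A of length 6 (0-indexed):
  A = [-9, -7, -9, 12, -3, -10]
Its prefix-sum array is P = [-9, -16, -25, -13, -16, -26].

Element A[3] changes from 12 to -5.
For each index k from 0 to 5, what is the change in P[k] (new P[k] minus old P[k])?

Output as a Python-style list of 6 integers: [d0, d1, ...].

Element change: A[3] 12 -> -5, delta = -17
For k < 3: P[k] unchanged, delta_P[k] = 0
For k >= 3: P[k] shifts by exactly -17
Delta array: [0, 0, 0, -17, -17, -17]

Answer: [0, 0, 0, -17, -17, -17]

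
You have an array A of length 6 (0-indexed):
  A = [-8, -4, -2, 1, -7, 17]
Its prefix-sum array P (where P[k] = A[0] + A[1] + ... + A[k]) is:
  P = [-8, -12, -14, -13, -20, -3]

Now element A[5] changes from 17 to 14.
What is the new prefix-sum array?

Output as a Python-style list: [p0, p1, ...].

Answer: [-8, -12, -14, -13, -20, -6]

Derivation:
Change: A[5] 17 -> 14, delta = -3
P[k] for k < 5: unchanged (A[5] not included)
P[k] for k >= 5: shift by delta = -3
  P[0] = -8 + 0 = -8
  P[1] = -12 + 0 = -12
  P[2] = -14 + 0 = -14
  P[3] = -13 + 0 = -13
  P[4] = -20 + 0 = -20
  P[5] = -3 + -3 = -6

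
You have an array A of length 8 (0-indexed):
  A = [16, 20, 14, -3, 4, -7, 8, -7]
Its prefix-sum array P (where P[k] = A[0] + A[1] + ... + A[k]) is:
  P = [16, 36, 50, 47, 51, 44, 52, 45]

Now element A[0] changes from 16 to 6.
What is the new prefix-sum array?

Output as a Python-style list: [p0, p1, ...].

Answer: [6, 26, 40, 37, 41, 34, 42, 35]

Derivation:
Change: A[0] 16 -> 6, delta = -10
P[k] for k < 0: unchanged (A[0] not included)
P[k] for k >= 0: shift by delta = -10
  P[0] = 16 + -10 = 6
  P[1] = 36 + -10 = 26
  P[2] = 50 + -10 = 40
  P[3] = 47 + -10 = 37
  P[4] = 51 + -10 = 41
  P[5] = 44 + -10 = 34
  P[6] = 52 + -10 = 42
  P[7] = 45 + -10 = 35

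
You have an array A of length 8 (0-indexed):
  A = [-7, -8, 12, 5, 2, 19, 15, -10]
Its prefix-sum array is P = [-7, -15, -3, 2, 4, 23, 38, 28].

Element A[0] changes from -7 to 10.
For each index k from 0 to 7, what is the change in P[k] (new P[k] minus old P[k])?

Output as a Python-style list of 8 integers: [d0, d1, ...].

Answer: [17, 17, 17, 17, 17, 17, 17, 17]

Derivation:
Element change: A[0] -7 -> 10, delta = 17
For k < 0: P[k] unchanged, delta_P[k] = 0
For k >= 0: P[k] shifts by exactly 17
Delta array: [17, 17, 17, 17, 17, 17, 17, 17]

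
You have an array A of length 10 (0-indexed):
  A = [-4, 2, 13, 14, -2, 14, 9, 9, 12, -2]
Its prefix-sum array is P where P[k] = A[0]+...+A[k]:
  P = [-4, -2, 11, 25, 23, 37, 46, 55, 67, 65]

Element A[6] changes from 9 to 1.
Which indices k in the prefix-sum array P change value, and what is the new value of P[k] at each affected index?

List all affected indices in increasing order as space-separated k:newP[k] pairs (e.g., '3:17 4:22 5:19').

P[k] = A[0] + ... + A[k]
P[k] includes A[6] iff k >= 6
Affected indices: 6, 7, ..., 9; delta = -8
  P[6]: 46 + -8 = 38
  P[7]: 55 + -8 = 47
  P[8]: 67 + -8 = 59
  P[9]: 65 + -8 = 57

Answer: 6:38 7:47 8:59 9:57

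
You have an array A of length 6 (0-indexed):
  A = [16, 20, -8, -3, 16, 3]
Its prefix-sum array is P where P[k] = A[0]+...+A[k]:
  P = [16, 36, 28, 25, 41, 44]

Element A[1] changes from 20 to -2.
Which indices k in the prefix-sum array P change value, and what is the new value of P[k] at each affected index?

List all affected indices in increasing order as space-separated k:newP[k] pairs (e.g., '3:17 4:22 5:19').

P[k] = A[0] + ... + A[k]
P[k] includes A[1] iff k >= 1
Affected indices: 1, 2, ..., 5; delta = -22
  P[1]: 36 + -22 = 14
  P[2]: 28 + -22 = 6
  P[3]: 25 + -22 = 3
  P[4]: 41 + -22 = 19
  P[5]: 44 + -22 = 22

Answer: 1:14 2:6 3:3 4:19 5:22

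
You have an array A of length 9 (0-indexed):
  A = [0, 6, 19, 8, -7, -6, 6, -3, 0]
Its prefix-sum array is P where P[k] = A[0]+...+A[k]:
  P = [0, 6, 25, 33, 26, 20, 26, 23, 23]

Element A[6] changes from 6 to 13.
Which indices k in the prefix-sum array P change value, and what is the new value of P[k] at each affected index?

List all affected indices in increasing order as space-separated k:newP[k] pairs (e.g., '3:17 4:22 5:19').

Answer: 6:33 7:30 8:30

Derivation:
P[k] = A[0] + ... + A[k]
P[k] includes A[6] iff k >= 6
Affected indices: 6, 7, ..., 8; delta = 7
  P[6]: 26 + 7 = 33
  P[7]: 23 + 7 = 30
  P[8]: 23 + 7 = 30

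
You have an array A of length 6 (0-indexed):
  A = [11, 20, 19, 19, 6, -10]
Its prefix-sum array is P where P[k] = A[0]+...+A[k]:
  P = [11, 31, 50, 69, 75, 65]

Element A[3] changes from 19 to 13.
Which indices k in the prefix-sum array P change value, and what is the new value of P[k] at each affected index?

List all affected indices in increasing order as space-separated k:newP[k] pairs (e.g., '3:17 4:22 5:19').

P[k] = A[0] + ... + A[k]
P[k] includes A[3] iff k >= 3
Affected indices: 3, 4, ..., 5; delta = -6
  P[3]: 69 + -6 = 63
  P[4]: 75 + -6 = 69
  P[5]: 65 + -6 = 59

Answer: 3:63 4:69 5:59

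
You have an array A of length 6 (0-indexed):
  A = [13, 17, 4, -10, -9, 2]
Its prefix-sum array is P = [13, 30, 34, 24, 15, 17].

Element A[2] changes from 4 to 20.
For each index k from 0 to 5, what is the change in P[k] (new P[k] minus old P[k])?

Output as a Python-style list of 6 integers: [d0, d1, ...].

Element change: A[2] 4 -> 20, delta = 16
For k < 2: P[k] unchanged, delta_P[k] = 0
For k >= 2: P[k] shifts by exactly 16
Delta array: [0, 0, 16, 16, 16, 16]

Answer: [0, 0, 16, 16, 16, 16]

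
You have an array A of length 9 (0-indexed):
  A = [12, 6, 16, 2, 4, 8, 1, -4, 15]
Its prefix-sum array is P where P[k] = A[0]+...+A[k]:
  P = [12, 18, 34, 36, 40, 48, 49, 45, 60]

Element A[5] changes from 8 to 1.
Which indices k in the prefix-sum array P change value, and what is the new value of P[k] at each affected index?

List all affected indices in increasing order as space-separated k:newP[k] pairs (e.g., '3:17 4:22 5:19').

P[k] = A[0] + ... + A[k]
P[k] includes A[5] iff k >= 5
Affected indices: 5, 6, ..., 8; delta = -7
  P[5]: 48 + -7 = 41
  P[6]: 49 + -7 = 42
  P[7]: 45 + -7 = 38
  P[8]: 60 + -7 = 53

Answer: 5:41 6:42 7:38 8:53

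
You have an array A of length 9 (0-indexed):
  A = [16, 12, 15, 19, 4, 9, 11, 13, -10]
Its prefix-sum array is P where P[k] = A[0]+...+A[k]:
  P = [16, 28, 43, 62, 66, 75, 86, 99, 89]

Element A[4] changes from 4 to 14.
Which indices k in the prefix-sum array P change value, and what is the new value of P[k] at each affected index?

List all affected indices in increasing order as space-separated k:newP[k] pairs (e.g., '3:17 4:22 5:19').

P[k] = A[0] + ... + A[k]
P[k] includes A[4] iff k >= 4
Affected indices: 4, 5, ..., 8; delta = 10
  P[4]: 66 + 10 = 76
  P[5]: 75 + 10 = 85
  P[6]: 86 + 10 = 96
  P[7]: 99 + 10 = 109
  P[8]: 89 + 10 = 99

Answer: 4:76 5:85 6:96 7:109 8:99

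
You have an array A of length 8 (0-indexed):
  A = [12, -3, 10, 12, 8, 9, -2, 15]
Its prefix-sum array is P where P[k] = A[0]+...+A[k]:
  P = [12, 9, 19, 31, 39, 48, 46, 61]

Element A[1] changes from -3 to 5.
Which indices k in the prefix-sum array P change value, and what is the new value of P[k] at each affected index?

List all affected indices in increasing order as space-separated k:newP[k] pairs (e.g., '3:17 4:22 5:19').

P[k] = A[0] + ... + A[k]
P[k] includes A[1] iff k >= 1
Affected indices: 1, 2, ..., 7; delta = 8
  P[1]: 9 + 8 = 17
  P[2]: 19 + 8 = 27
  P[3]: 31 + 8 = 39
  P[4]: 39 + 8 = 47
  P[5]: 48 + 8 = 56
  P[6]: 46 + 8 = 54
  P[7]: 61 + 8 = 69

Answer: 1:17 2:27 3:39 4:47 5:56 6:54 7:69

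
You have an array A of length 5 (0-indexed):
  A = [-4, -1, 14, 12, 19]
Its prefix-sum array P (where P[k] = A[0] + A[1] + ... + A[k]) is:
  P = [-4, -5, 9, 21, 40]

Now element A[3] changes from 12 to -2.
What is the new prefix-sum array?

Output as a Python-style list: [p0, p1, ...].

Change: A[3] 12 -> -2, delta = -14
P[k] for k < 3: unchanged (A[3] not included)
P[k] for k >= 3: shift by delta = -14
  P[0] = -4 + 0 = -4
  P[1] = -5 + 0 = -5
  P[2] = 9 + 0 = 9
  P[3] = 21 + -14 = 7
  P[4] = 40 + -14 = 26

Answer: [-4, -5, 9, 7, 26]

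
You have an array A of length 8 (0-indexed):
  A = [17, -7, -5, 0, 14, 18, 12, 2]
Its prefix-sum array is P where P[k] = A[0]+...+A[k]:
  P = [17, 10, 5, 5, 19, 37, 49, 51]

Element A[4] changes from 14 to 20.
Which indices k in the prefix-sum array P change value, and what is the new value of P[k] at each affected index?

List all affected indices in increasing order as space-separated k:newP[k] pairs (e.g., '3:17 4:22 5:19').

P[k] = A[0] + ... + A[k]
P[k] includes A[4] iff k >= 4
Affected indices: 4, 5, ..., 7; delta = 6
  P[4]: 19 + 6 = 25
  P[5]: 37 + 6 = 43
  P[6]: 49 + 6 = 55
  P[7]: 51 + 6 = 57

Answer: 4:25 5:43 6:55 7:57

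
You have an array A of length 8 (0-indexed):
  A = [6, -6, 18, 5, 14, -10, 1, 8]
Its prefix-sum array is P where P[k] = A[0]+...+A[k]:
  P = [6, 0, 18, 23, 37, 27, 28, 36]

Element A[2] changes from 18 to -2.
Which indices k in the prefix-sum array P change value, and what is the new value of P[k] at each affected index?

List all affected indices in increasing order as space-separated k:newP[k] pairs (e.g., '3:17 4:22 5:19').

Answer: 2:-2 3:3 4:17 5:7 6:8 7:16

Derivation:
P[k] = A[0] + ... + A[k]
P[k] includes A[2] iff k >= 2
Affected indices: 2, 3, ..., 7; delta = -20
  P[2]: 18 + -20 = -2
  P[3]: 23 + -20 = 3
  P[4]: 37 + -20 = 17
  P[5]: 27 + -20 = 7
  P[6]: 28 + -20 = 8
  P[7]: 36 + -20 = 16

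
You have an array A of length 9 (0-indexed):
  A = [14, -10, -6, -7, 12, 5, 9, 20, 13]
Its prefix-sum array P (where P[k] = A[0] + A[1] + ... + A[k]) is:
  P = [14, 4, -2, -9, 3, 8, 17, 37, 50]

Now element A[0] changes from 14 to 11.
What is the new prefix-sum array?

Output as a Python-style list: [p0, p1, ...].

Change: A[0] 14 -> 11, delta = -3
P[k] for k < 0: unchanged (A[0] not included)
P[k] for k >= 0: shift by delta = -3
  P[0] = 14 + -3 = 11
  P[1] = 4 + -3 = 1
  P[2] = -2 + -3 = -5
  P[3] = -9 + -3 = -12
  P[4] = 3 + -3 = 0
  P[5] = 8 + -3 = 5
  P[6] = 17 + -3 = 14
  P[7] = 37 + -3 = 34
  P[8] = 50 + -3 = 47

Answer: [11, 1, -5, -12, 0, 5, 14, 34, 47]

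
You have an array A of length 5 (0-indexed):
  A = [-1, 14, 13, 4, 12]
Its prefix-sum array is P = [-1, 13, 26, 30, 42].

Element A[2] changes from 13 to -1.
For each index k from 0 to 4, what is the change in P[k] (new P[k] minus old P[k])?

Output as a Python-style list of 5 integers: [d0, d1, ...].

Answer: [0, 0, -14, -14, -14]

Derivation:
Element change: A[2] 13 -> -1, delta = -14
For k < 2: P[k] unchanged, delta_P[k] = 0
For k >= 2: P[k] shifts by exactly -14
Delta array: [0, 0, -14, -14, -14]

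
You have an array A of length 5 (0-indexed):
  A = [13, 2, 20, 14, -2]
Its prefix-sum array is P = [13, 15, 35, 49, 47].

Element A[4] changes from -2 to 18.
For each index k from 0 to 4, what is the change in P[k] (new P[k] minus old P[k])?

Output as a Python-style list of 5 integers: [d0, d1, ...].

Answer: [0, 0, 0, 0, 20]

Derivation:
Element change: A[4] -2 -> 18, delta = 20
For k < 4: P[k] unchanged, delta_P[k] = 0
For k >= 4: P[k] shifts by exactly 20
Delta array: [0, 0, 0, 0, 20]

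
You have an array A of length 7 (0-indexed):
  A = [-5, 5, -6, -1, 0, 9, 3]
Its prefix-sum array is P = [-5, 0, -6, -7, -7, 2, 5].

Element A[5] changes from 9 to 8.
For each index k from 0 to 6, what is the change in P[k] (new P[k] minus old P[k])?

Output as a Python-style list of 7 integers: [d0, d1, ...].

Element change: A[5] 9 -> 8, delta = -1
For k < 5: P[k] unchanged, delta_P[k] = 0
For k >= 5: P[k] shifts by exactly -1
Delta array: [0, 0, 0, 0, 0, -1, -1]

Answer: [0, 0, 0, 0, 0, -1, -1]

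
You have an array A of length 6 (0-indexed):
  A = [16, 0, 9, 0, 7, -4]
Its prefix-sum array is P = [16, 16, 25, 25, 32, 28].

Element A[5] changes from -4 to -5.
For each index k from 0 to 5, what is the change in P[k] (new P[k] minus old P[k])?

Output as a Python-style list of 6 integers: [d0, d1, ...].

Element change: A[5] -4 -> -5, delta = -1
For k < 5: P[k] unchanged, delta_P[k] = 0
For k >= 5: P[k] shifts by exactly -1
Delta array: [0, 0, 0, 0, 0, -1]

Answer: [0, 0, 0, 0, 0, -1]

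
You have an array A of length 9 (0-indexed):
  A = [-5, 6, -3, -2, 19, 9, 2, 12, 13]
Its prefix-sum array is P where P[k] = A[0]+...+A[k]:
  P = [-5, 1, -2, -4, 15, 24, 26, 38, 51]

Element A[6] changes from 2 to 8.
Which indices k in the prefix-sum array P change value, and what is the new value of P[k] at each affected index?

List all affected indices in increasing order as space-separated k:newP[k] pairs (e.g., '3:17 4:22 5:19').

Answer: 6:32 7:44 8:57

Derivation:
P[k] = A[0] + ... + A[k]
P[k] includes A[6] iff k >= 6
Affected indices: 6, 7, ..., 8; delta = 6
  P[6]: 26 + 6 = 32
  P[7]: 38 + 6 = 44
  P[8]: 51 + 6 = 57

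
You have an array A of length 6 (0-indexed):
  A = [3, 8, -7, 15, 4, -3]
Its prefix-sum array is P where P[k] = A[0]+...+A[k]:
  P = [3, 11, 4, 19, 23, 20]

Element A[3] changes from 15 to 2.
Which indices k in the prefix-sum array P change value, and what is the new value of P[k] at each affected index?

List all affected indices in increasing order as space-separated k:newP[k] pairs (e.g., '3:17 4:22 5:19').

Answer: 3:6 4:10 5:7

Derivation:
P[k] = A[0] + ... + A[k]
P[k] includes A[3] iff k >= 3
Affected indices: 3, 4, ..., 5; delta = -13
  P[3]: 19 + -13 = 6
  P[4]: 23 + -13 = 10
  P[5]: 20 + -13 = 7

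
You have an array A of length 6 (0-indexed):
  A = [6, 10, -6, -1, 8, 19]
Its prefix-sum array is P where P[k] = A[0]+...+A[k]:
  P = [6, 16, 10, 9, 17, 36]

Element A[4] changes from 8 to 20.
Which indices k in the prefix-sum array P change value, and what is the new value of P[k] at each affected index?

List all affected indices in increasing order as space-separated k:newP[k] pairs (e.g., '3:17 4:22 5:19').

P[k] = A[0] + ... + A[k]
P[k] includes A[4] iff k >= 4
Affected indices: 4, 5, ..., 5; delta = 12
  P[4]: 17 + 12 = 29
  P[5]: 36 + 12 = 48

Answer: 4:29 5:48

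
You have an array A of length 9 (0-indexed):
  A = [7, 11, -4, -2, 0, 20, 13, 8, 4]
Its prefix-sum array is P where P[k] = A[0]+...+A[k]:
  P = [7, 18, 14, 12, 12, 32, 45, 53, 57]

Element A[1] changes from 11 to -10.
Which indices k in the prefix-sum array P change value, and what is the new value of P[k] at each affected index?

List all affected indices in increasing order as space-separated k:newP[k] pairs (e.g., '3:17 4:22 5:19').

P[k] = A[0] + ... + A[k]
P[k] includes A[1] iff k >= 1
Affected indices: 1, 2, ..., 8; delta = -21
  P[1]: 18 + -21 = -3
  P[2]: 14 + -21 = -7
  P[3]: 12 + -21 = -9
  P[4]: 12 + -21 = -9
  P[5]: 32 + -21 = 11
  P[6]: 45 + -21 = 24
  P[7]: 53 + -21 = 32
  P[8]: 57 + -21 = 36

Answer: 1:-3 2:-7 3:-9 4:-9 5:11 6:24 7:32 8:36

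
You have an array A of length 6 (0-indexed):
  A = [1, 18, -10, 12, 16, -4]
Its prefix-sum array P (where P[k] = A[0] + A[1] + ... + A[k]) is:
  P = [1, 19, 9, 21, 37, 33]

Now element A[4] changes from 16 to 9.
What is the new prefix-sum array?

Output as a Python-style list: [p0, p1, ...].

Change: A[4] 16 -> 9, delta = -7
P[k] for k < 4: unchanged (A[4] not included)
P[k] for k >= 4: shift by delta = -7
  P[0] = 1 + 0 = 1
  P[1] = 19 + 0 = 19
  P[2] = 9 + 0 = 9
  P[3] = 21 + 0 = 21
  P[4] = 37 + -7 = 30
  P[5] = 33 + -7 = 26

Answer: [1, 19, 9, 21, 30, 26]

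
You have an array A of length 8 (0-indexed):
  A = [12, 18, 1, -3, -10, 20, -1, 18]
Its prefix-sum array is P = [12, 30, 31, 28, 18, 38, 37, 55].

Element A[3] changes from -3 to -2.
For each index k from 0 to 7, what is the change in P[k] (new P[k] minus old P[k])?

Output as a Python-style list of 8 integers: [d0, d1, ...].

Answer: [0, 0, 0, 1, 1, 1, 1, 1]

Derivation:
Element change: A[3] -3 -> -2, delta = 1
For k < 3: P[k] unchanged, delta_P[k] = 0
For k >= 3: P[k] shifts by exactly 1
Delta array: [0, 0, 0, 1, 1, 1, 1, 1]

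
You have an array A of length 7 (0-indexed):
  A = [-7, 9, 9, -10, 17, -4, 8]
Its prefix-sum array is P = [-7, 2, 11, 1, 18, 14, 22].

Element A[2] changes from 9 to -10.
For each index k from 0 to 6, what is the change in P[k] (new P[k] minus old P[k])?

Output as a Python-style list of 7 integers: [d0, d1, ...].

Element change: A[2] 9 -> -10, delta = -19
For k < 2: P[k] unchanged, delta_P[k] = 0
For k >= 2: P[k] shifts by exactly -19
Delta array: [0, 0, -19, -19, -19, -19, -19]

Answer: [0, 0, -19, -19, -19, -19, -19]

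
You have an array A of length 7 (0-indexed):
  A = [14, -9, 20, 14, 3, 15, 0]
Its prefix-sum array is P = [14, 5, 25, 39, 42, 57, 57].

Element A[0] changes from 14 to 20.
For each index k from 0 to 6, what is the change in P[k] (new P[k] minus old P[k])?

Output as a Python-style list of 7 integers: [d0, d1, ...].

Element change: A[0] 14 -> 20, delta = 6
For k < 0: P[k] unchanged, delta_P[k] = 0
For k >= 0: P[k] shifts by exactly 6
Delta array: [6, 6, 6, 6, 6, 6, 6]

Answer: [6, 6, 6, 6, 6, 6, 6]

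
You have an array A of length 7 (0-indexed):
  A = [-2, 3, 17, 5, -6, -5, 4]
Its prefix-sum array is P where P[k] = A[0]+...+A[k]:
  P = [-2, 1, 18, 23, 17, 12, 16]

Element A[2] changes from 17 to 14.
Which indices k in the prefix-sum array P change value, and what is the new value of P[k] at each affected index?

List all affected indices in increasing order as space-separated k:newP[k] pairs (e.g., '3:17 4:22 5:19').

Answer: 2:15 3:20 4:14 5:9 6:13

Derivation:
P[k] = A[0] + ... + A[k]
P[k] includes A[2] iff k >= 2
Affected indices: 2, 3, ..., 6; delta = -3
  P[2]: 18 + -3 = 15
  P[3]: 23 + -3 = 20
  P[4]: 17 + -3 = 14
  P[5]: 12 + -3 = 9
  P[6]: 16 + -3 = 13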